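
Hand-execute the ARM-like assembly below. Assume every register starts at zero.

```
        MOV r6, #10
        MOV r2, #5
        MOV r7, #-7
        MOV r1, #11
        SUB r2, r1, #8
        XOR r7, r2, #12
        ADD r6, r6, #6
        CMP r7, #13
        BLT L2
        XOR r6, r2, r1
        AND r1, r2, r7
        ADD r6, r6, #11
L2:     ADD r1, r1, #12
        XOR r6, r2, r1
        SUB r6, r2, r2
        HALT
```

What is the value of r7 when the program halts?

after MOV r6, #10: r6=10
after MOV r2, #5: r2=5
after MOV r7, #-7: r7=-7
after MOV r1, #11: r1=11
after SUB r2, r1, #8: r2=11-8=3
after XOR r7, r2, #12: r7=3^12=15
after ADD r6, r6, #6: r6=10+6=16
CMP r7, #13  (cmp 15,13)
BLT L2: not taken
after XOR r6, r2, r1: r6=3^11=8
after AND r1, r2, r7: r1=3&15=3
after ADD r6, r6, #11: r6=8+11=19
after ADD r1, r1, #12: r1=3+12=15
after XOR r6, r2, r1: r6=3^15=12
after SUB r6, r2, r2: r6=3-3=0
halt.

15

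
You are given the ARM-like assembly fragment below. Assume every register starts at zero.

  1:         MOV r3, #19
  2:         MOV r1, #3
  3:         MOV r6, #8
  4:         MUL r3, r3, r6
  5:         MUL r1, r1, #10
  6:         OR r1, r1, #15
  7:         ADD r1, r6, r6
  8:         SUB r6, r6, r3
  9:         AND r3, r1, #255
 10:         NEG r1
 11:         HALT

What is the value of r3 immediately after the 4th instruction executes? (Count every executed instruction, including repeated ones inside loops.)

r3=19
r1=3
r6=8
r3=19*8=152
After step 4: r3 = 152.

152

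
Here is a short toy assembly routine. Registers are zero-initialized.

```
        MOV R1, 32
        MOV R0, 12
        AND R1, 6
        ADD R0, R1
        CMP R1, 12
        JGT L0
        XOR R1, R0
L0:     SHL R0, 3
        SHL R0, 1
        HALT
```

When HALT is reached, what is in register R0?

192

after MOV R1, 32: R1=32
after MOV R0, 12: R0=12
after AND R1, 6: R1=32&6=0
after ADD R0, R1: R0=12+0=12
CMP R1, 12  (cmp 0,12)
JGT L0: not taken
after XOR R1, R0: R1=0^12=12
after SHL R0, 3: R0=12<<3=96
after SHL R0, 1: R0=96<<1=192
halt.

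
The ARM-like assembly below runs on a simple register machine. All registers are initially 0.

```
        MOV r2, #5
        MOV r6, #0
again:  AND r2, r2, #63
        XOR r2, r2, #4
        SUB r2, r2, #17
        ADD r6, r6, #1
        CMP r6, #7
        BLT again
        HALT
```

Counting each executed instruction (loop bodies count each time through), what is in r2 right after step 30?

r2=5
r6=0
r2=5&63=5
r2=5^4=1
r2=1-17=-16
r6=0+1=1
CMP r6, #7  (cmp 1,7)
BLT again: taken
r2=(-16)&63=48
r2=48^4=52
r2=52-17=35
r6=1+1=2
CMP r6, #7  (cmp 2,7)
BLT again: taken
r2=35&63=35
r2=35^4=39
r2=39-17=22
r6=2+1=3
CMP r6, #7  (cmp 3,7)
BLT again: taken
r2=22&63=22
r2=22^4=18
r2=18-17=1
r6=3+1=4
CMP r6, #7  (cmp 4,7)
BLT again: taken
r2=1&63=1
r2=1^4=5
r2=5-17=-12
r6=4+1=5
After step 30: r2 = -12.

-12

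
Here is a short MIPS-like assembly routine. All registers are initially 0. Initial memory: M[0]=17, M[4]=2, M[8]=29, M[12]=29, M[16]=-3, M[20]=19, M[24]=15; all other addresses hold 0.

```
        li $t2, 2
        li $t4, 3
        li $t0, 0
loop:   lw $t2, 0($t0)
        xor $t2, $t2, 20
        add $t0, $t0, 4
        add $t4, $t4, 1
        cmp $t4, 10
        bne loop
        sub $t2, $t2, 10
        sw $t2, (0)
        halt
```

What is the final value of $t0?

28

after li $t2, 2: $t2=2
after li $t4, 3: $t4=3
after li $t0, 0: $t0=0
after lw $t2, 0($t0): $t2=M[0]=17
after xor $t2, $t2, 20: $t2=17^20=5
after add $t0, $t0, 4: $t0=0+4=4
after add $t4, $t4, 1: $t4=3+1=4
cmp $t4, 10  (cmp 4,10)
bne loop: taken
after lw $t2, 0($t0): $t2=M[4]=2
after xor $t2, $t2, 20: $t2=2^20=22
after add $t0, $t0, 4: $t0=4+4=8
after add $t4, $t4, 1: $t4=4+1=5
cmp $t4, 10  (cmp 5,10)
bne loop: taken
after lw $t2, 0($t0): $t2=M[8]=29
after xor $t2, $t2, 20: $t2=29^20=9
after add $t0, $t0, 4: $t0=8+4=12
after add $t4, $t4, 1: $t4=5+1=6
cmp $t4, 10  (cmp 6,10)
bne loop: taken
after lw $t2, 0($t0): $t2=M[12]=29
after xor $t2, $t2, 20: $t2=29^20=9
after add $t0, $t0, 4: $t0=12+4=16
after add $t4, $t4, 1: $t4=6+1=7
cmp $t4, 10  (cmp 7,10)
bne loop: taken
after lw $t2, 0($t0): $t2=M[16]=-3
after xor $t2, $t2, 20: $t2=(-3)^20=-23
after add $t0, $t0, 4: $t0=16+4=20
after add $t4, $t4, 1: $t4=7+1=8
cmp $t4, 10  (cmp 8,10)
bne loop: taken
after lw $t2, 0($t0): $t2=M[20]=19
after xor $t2, $t2, 20: $t2=19^20=7
after add $t0, $t0, 4: $t0=20+4=24
after add $t4, $t4, 1: $t4=8+1=9
cmp $t4, 10  (cmp 9,10)
bne loop: taken
after lw $t2, 0($t0): $t2=M[24]=15
after xor $t2, $t2, 20: $t2=15^20=27
after add $t0, $t0, 4: $t0=24+4=28
after add $t4, $t4, 1: $t4=9+1=10
cmp $t4, 10  (cmp 10,10)
bne loop: not taken
after sub $t2, $t2, 10: $t2=27-10=17
sw $t2, (0) → M[0]=17
halt.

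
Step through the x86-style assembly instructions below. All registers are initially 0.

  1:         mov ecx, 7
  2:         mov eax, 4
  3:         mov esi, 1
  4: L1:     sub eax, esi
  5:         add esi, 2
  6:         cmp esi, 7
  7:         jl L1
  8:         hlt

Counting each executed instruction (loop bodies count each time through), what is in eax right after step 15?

-5

ecx=7
eax=4
esi=1
eax=4-1=3
esi=1+2=3
cmp esi, 7  (cmp 3,7)
jl L1: taken
eax=3-3=0
esi=3+2=5
cmp esi, 7  (cmp 5,7)
jl L1: taken
eax=0-5=-5
esi=5+2=7
cmp esi, 7  (cmp 7,7)
jl L1: not taken
After step 15: eax = -5.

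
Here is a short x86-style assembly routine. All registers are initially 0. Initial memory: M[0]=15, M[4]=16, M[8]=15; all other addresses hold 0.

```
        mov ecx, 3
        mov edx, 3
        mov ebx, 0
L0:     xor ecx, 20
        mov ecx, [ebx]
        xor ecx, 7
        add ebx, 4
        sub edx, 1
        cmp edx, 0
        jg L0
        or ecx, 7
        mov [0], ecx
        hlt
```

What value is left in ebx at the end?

12

ecx=3
edx=3
ebx=0
ecx=3^20=23
ecx=M[0]=15
ecx=15^7=8
ebx=0+4=4
edx=3-1=2
cmp edx, 0  (cmp 2,0)
jg L0: taken
ecx=8^20=28
ecx=M[4]=16
ecx=16^7=23
ebx=4+4=8
edx=2-1=1
cmp edx, 0  (cmp 1,0)
jg L0: taken
ecx=23^20=3
ecx=M[8]=15
ecx=15^7=8
ebx=8+4=12
edx=1-1=0
cmp edx, 0  (cmp 0,0)
jg L0: not taken
ecx=8|7=15
mov [0], ecx → M[0]=15
halt.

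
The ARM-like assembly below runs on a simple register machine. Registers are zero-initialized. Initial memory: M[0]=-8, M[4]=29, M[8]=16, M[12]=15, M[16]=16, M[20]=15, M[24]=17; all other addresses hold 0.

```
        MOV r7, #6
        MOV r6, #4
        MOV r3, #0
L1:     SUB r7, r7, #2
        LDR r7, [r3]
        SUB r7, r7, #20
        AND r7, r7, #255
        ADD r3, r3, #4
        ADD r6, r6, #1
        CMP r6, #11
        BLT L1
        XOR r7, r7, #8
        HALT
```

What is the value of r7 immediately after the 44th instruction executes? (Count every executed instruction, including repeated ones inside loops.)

250

r7=6
r6=4
r3=0
r7=6-2=4
r7=M[0]=-8
r7=(-8)-20=-28
r7=(-28)&255=228
r3=0+4=4
r6=4+1=5
CMP r6, #11  (cmp 5,11)
BLT L1: taken
r7=228-2=226
r7=M[4]=29
r7=29-20=9
r7=9&255=9
r3=4+4=8
r6=5+1=6
CMP r6, #11  (cmp 6,11)
BLT L1: taken
r7=9-2=7
r7=M[8]=16
r7=16-20=-4
r7=(-4)&255=252
r3=8+4=12
r6=6+1=7
CMP r6, #11  (cmp 7,11)
BLT L1: taken
r7=252-2=250
r7=M[12]=15
r7=15-20=-5
r7=(-5)&255=251
r3=12+4=16
r6=7+1=8
CMP r6, #11  (cmp 8,11)
BLT L1: taken
r7=251-2=249
r7=M[16]=16
r7=16-20=-4
r7=(-4)&255=252
r3=16+4=20
r6=8+1=9
CMP r6, #11  (cmp 9,11)
BLT L1: taken
r7=252-2=250
After step 44: r7 = 250.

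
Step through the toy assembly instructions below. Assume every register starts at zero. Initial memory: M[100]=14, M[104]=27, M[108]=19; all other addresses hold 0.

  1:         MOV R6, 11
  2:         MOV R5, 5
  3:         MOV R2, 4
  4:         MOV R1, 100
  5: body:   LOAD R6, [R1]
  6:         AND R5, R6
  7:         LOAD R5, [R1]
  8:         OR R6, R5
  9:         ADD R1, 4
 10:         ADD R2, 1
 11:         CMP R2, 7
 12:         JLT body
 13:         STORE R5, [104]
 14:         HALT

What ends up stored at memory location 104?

MOV R6, 11 → R6=11
MOV R5, 5 → R5=5
MOV R2, 4 → R2=4
MOV R1, 100 → R1=100
LOAD R6, [R1] → R6=M[100]=14
AND R5, R6 → R5=5&14=4
LOAD R5, [R1] → R5=M[100]=14
OR R6, R5 → R6=14|14=14
ADD R1, 4 → R1=100+4=104
ADD R2, 1 → R2=4+1=5
CMP R2, 7  (cmp 5,7)
JLT body: taken
LOAD R6, [R1] → R6=M[104]=27
AND R5, R6 → R5=14&27=10
LOAD R5, [R1] → R5=M[104]=27
OR R6, R5 → R6=27|27=27
ADD R1, 4 → R1=104+4=108
ADD R2, 1 → R2=5+1=6
CMP R2, 7  (cmp 6,7)
JLT body: taken
LOAD R6, [R1] → R6=M[108]=19
AND R5, R6 → R5=27&19=19
LOAD R5, [R1] → R5=M[108]=19
OR R6, R5 → R6=19|19=19
ADD R1, 4 → R1=108+4=112
ADD R2, 1 → R2=6+1=7
CMP R2, 7  (cmp 7,7)
JLT body: not taken
STORE R5, [104] → M[104]=19
halt.

19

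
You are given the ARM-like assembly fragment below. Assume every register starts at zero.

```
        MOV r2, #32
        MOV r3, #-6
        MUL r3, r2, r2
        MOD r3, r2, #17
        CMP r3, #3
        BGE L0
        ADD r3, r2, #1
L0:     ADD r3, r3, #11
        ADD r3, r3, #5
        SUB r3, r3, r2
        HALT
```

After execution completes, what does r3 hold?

-1

MOV r2, #32 → r2=32
MOV r3, #-6 → r3=-6
MUL r3, r2, r2 → r3=32*32=1024
MOD r3, r2, #17 → r3=32%17=15
CMP r3, #3  (cmp 15,3)
BGE L0: taken
ADD r3, r3, #11 → r3=15+11=26
ADD r3, r3, #5 → r3=26+5=31
SUB r3, r3, r2 → r3=31-32=-1
halt.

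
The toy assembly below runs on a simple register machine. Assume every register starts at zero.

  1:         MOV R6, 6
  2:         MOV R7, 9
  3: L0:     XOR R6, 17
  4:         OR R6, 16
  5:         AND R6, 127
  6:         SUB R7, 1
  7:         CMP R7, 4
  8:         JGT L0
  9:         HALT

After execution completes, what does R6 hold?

23

after MOV R6, 6: R6=6
after MOV R7, 9: R7=9
after XOR R6, 17: R6=6^17=23
after OR R6, 16: R6=23|16=23
after AND R6, 127: R6=23&127=23
after SUB R7, 1: R7=9-1=8
CMP R7, 4  (cmp 8,4)
JGT L0: taken
after XOR R6, 17: R6=23^17=6
after OR R6, 16: R6=6|16=22
after AND R6, 127: R6=22&127=22
after SUB R7, 1: R7=8-1=7
CMP R7, 4  (cmp 7,4)
JGT L0: taken
after XOR R6, 17: R6=22^17=7
after OR R6, 16: R6=7|16=23
after AND R6, 127: R6=23&127=23
after SUB R7, 1: R7=7-1=6
CMP R7, 4  (cmp 6,4)
JGT L0: taken
after XOR R6, 17: R6=23^17=6
after OR R6, 16: R6=6|16=22
after AND R6, 127: R6=22&127=22
after SUB R7, 1: R7=6-1=5
CMP R7, 4  (cmp 5,4)
JGT L0: taken
after XOR R6, 17: R6=22^17=7
after OR R6, 16: R6=7|16=23
after AND R6, 127: R6=23&127=23
after SUB R7, 1: R7=5-1=4
CMP R7, 4  (cmp 4,4)
JGT L0: not taken
halt.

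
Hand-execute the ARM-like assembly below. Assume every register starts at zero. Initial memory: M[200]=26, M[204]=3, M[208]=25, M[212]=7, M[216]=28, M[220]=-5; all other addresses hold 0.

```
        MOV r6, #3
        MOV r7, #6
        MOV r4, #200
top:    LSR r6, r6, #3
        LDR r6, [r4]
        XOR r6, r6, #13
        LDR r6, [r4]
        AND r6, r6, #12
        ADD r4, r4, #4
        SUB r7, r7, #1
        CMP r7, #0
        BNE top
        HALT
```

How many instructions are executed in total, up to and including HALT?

MOV r6, #3 → r6=3
MOV r7, #6 → r7=6
MOV r4, #200 → r4=200
LSR r6, r6, #3 → r6=3>>3=0
LDR r6, [r4] → r6=M[200]=26
XOR r6, r6, #13 → r6=26^13=23
LDR r6, [r4] → r6=M[200]=26
AND r6, r6, #12 → r6=26&12=8
ADD r4, r4, #4 → r4=200+4=204
SUB r7, r7, #1 → r7=6-1=5
CMP r7, #0  (cmp 5,0)
BNE top: taken
LSR r6, r6, #3 → r6=8>>3=1
LDR r6, [r4] → r6=M[204]=3
XOR r6, r6, #13 → r6=3^13=14
LDR r6, [r4] → r6=M[204]=3
AND r6, r6, #12 → r6=3&12=0
ADD r4, r4, #4 → r4=204+4=208
SUB r7, r7, #1 → r7=5-1=4
CMP r7, #0  (cmp 4,0)
BNE top: taken
LSR r6, r6, #3 → r6=0>>3=0
LDR r6, [r4] → r6=M[208]=25
XOR r6, r6, #13 → r6=25^13=20
LDR r6, [r4] → r6=M[208]=25
AND r6, r6, #12 → r6=25&12=8
ADD r4, r4, #4 → r4=208+4=212
SUB r7, r7, #1 → r7=4-1=3
CMP r7, #0  (cmp 3,0)
BNE top: taken
LSR r6, r6, #3 → r6=8>>3=1
LDR r6, [r4] → r6=M[212]=7
XOR r6, r6, #13 → r6=7^13=10
LDR r6, [r4] → r6=M[212]=7
AND r6, r6, #12 → r6=7&12=4
ADD r4, r4, #4 → r4=212+4=216
SUB r7, r7, #1 → r7=3-1=2
CMP r7, #0  (cmp 2,0)
BNE top: taken
LSR r6, r6, #3 → r6=4>>3=0
LDR r6, [r4] → r6=M[216]=28
XOR r6, r6, #13 → r6=28^13=17
LDR r6, [r4] → r6=M[216]=28
AND r6, r6, #12 → r6=28&12=12
ADD r4, r4, #4 → r4=216+4=220
SUB r7, r7, #1 → r7=2-1=1
CMP r7, #0  (cmp 1,0)
BNE top: taken
LSR r6, r6, #3 → r6=12>>3=1
LDR r6, [r4] → r6=M[220]=-5
XOR r6, r6, #13 → r6=(-5)^13=-10
LDR r6, [r4] → r6=M[220]=-5
AND r6, r6, #12 → r6=(-5)&12=8
ADD r4, r4, #4 → r4=220+4=224
SUB r7, r7, #1 → r7=1-1=0
CMP r7, #0  (cmp 0,0)
BNE top: not taken
halt.
Total executed instructions: 58.

58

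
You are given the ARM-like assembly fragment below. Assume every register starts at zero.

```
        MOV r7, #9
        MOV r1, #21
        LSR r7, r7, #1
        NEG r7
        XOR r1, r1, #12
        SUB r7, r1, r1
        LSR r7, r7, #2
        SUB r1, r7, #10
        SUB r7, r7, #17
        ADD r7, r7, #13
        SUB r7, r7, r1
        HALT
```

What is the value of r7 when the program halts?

after MOV r7, #9: r7=9
after MOV r1, #21: r1=21
after LSR r7, r7, #1: r7=9>>1=4
after NEG r7: r7=-(4)=-4
after XOR r1, r1, #12: r1=21^12=25
after SUB r7, r1, r1: r7=25-25=0
after LSR r7, r7, #2: r7=0>>2=0
after SUB r1, r7, #10: r1=0-10=-10
after SUB r7, r7, #17: r7=0-17=-17
after ADD r7, r7, #13: r7=(-17)+13=-4
after SUB r7, r7, r1: r7=(-4)-(-10)=6
halt.

6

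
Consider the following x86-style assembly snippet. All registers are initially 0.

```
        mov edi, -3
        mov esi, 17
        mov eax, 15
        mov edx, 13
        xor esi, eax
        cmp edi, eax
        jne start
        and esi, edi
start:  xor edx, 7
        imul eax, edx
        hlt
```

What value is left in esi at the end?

30

edi=-3
esi=17
eax=15
edx=13
esi=17^15=30
cmp edi, eax  (cmp -3,15)
jne start: taken
edx=13^7=10
eax=15*10=150
halt.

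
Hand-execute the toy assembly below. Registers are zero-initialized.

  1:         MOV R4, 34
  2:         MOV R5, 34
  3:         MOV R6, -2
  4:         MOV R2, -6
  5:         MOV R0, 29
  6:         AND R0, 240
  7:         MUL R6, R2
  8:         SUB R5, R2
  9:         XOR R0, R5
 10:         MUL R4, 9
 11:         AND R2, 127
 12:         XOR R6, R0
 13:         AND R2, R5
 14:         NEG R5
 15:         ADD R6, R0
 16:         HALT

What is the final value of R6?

108

MOV R4, 34 → R4=34
MOV R5, 34 → R5=34
MOV R6, -2 → R6=-2
MOV R2, -6 → R2=-6
MOV R0, 29 → R0=29
AND R0, 240 → R0=29&240=16
MUL R6, R2 → R6=(-2)*(-6)=12
SUB R5, R2 → R5=34-(-6)=40
XOR R0, R5 → R0=16^40=56
MUL R4, 9 → R4=34*9=306
AND R2, 127 → R2=(-6)&127=122
XOR R6, R0 → R6=12^56=52
AND R2, R5 → R2=122&40=40
NEG R5 → R5=-(40)=-40
ADD R6, R0 → R6=52+56=108
halt.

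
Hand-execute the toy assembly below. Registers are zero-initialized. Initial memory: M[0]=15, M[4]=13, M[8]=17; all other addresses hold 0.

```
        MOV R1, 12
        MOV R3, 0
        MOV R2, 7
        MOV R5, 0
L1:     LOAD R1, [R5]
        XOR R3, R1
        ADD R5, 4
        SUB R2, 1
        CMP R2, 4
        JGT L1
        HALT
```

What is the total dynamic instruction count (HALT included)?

after MOV R1, 12: R1=12
after MOV R3, 0: R3=0
after MOV R2, 7: R2=7
after MOV R5, 0: R5=0
after LOAD R1, [R5]: R1=M[0]=15
after XOR R3, R1: R3=0^15=15
after ADD R5, 4: R5=0+4=4
after SUB R2, 1: R2=7-1=6
CMP R2, 4  (cmp 6,4)
JGT L1: taken
after LOAD R1, [R5]: R1=M[4]=13
after XOR R3, R1: R3=15^13=2
after ADD R5, 4: R5=4+4=8
after SUB R2, 1: R2=6-1=5
CMP R2, 4  (cmp 5,4)
JGT L1: taken
after LOAD R1, [R5]: R1=M[8]=17
after XOR R3, R1: R3=2^17=19
after ADD R5, 4: R5=8+4=12
after SUB R2, 1: R2=5-1=4
CMP R2, 4  (cmp 4,4)
JGT L1: not taken
halt.
Total executed instructions: 23.

23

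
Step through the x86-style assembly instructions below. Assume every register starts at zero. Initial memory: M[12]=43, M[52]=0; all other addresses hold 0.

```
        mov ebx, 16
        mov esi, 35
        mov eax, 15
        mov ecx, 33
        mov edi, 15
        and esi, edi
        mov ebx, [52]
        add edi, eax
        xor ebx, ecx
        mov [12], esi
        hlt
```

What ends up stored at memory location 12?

3

after mov ebx, 16: ebx=16
after mov esi, 35: esi=35
after mov eax, 15: eax=15
after mov ecx, 33: ecx=33
after mov edi, 15: edi=15
after and esi, edi: esi=35&15=3
after mov ebx, [52]: ebx=M[52]=0
after add edi, eax: edi=15+15=30
after xor ebx, ecx: ebx=0^33=33
mov [12], esi → M[12]=3
halt.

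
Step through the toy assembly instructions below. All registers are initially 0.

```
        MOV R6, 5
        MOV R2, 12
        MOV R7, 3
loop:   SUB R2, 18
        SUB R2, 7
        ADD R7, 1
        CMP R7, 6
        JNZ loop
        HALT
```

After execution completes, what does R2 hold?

-63

MOV R6, 5 → R6=5
MOV R2, 12 → R2=12
MOV R7, 3 → R7=3
SUB R2, 18 → R2=12-18=-6
SUB R2, 7 → R2=(-6)-7=-13
ADD R7, 1 → R7=3+1=4
CMP R7, 6  (cmp 4,6)
JNZ loop: taken
SUB R2, 18 → R2=(-13)-18=-31
SUB R2, 7 → R2=(-31)-7=-38
ADD R7, 1 → R7=4+1=5
CMP R7, 6  (cmp 5,6)
JNZ loop: taken
SUB R2, 18 → R2=(-38)-18=-56
SUB R2, 7 → R2=(-56)-7=-63
ADD R7, 1 → R7=5+1=6
CMP R7, 6  (cmp 6,6)
JNZ loop: not taken
halt.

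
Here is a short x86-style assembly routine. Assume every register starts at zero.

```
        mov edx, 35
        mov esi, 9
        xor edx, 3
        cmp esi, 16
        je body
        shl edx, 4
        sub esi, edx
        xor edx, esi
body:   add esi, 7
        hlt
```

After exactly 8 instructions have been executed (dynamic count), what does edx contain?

edx=35
esi=9
edx=35^3=32
cmp esi, 16  (cmp 9,16)
je body: not taken
edx=32<<4=512
esi=9-512=-503
edx=512^(-503)=-1015
After step 8: edx = -1015.

-1015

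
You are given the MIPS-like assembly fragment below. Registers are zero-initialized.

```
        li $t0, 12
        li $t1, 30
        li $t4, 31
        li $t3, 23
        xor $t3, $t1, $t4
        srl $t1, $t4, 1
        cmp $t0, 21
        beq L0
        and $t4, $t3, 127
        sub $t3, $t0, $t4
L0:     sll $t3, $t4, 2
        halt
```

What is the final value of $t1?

after li $t0, 12: $t0=12
after li $t1, 30: $t1=30
after li $t4, 31: $t4=31
after li $t3, 23: $t3=23
after xor $t3, $t1, $t4: $t3=30^31=1
after srl $t1, $t4, 1: $t1=31>>1=15
cmp $t0, 21  (cmp 12,21)
beq L0: not taken
after and $t4, $t3, 127: $t4=1&127=1
after sub $t3, $t0, $t4: $t3=12-1=11
after sll $t3, $t4, 2: $t3=1<<2=4
halt.

15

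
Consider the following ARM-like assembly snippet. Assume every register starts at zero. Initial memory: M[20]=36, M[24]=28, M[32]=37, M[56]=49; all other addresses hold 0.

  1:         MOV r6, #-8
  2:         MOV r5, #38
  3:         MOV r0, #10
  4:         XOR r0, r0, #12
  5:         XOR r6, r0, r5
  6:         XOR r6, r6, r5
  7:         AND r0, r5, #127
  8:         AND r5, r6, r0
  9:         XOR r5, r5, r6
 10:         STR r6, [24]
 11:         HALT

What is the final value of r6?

MOV r6, #-8 → r6=-8
MOV r5, #38 → r5=38
MOV r0, #10 → r0=10
XOR r0, r0, #12 → r0=10^12=6
XOR r6, r0, r5 → r6=6^38=32
XOR r6, r6, r5 → r6=32^38=6
AND r0, r5, #127 → r0=38&127=38
AND r5, r6, r0 → r5=6&38=6
XOR r5, r5, r6 → r5=6^6=0
STR r6, [24] → M[24]=6
halt.

6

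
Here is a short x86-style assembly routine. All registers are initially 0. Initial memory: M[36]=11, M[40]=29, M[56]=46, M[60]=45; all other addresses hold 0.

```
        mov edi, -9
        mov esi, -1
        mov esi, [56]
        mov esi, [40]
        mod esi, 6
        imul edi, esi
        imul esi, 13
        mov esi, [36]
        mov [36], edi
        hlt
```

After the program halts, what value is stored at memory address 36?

mov edi, -9 → edi=-9
mov esi, -1 → esi=-1
mov esi, [56] → esi=M[56]=46
mov esi, [40] → esi=M[40]=29
mod esi, 6 → esi=29%6=5
imul edi, esi → edi=(-9)*5=-45
imul esi, 13 → esi=5*13=65
mov esi, [36] → esi=M[36]=11
mov [36], edi → M[36]=-45
halt.

-45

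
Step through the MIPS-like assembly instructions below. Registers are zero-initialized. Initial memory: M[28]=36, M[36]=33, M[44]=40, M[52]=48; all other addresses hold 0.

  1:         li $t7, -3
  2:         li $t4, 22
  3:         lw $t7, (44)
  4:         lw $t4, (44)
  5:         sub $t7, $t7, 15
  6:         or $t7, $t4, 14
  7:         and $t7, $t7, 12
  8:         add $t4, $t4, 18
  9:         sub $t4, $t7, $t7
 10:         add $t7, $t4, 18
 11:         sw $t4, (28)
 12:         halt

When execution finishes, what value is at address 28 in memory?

0

after li $t7, -3: $t7=-3
after li $t4, 22: $t4=22
after lw $t7, (44): $t7=M[44]=40
after lw $t4, (44): $t4=M[44]=40
after sub $t7, $t7, 15: $t7=40-15=25
after or $t7, $t4, 14: $t7=40|14=46
after and $t7, $t7, 12: $t7=46&12=12
after add $t4, $t4, 18: $t4=40+18=58
after sub $t4, $t7, $t7: $t4=12-12=0
after add $t7, $t4, 18: $t7=0+18=18
sw $t4, (28) → M[28]=0
halt.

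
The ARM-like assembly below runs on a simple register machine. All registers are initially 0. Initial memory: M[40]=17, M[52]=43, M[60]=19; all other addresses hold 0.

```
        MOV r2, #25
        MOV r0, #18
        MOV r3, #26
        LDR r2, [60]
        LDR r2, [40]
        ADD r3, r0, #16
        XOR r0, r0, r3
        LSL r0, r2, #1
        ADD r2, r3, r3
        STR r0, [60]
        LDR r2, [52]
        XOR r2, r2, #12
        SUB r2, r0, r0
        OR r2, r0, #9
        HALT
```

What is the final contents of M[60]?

MOV r2, #25 → r2=25
MOV r0, #18 → r0=18
MOV r3, #26 → r3=26
LDR r2, [60] → r2=M[60]=19
LDR r2, [40] → r2=M[40]=17
ADD r3, r0, #16 → r3=18+16=34
XOR r0, r0, r3 → r0=18^34=48
LSL r0, r2, #1 → r0=17<<1=34
ADD r2, r3, r3 → r2=34+34=68
STR r0, [60] → M[60]=34
LDR r2, [52] → r2=M[52]=43
XOR r2, r2, #12 → r2=43^12=39
SUB r2, r0, r0 → r2=34-34=0
OR r2, r0, #9 → r2=34|9=43
halt.

34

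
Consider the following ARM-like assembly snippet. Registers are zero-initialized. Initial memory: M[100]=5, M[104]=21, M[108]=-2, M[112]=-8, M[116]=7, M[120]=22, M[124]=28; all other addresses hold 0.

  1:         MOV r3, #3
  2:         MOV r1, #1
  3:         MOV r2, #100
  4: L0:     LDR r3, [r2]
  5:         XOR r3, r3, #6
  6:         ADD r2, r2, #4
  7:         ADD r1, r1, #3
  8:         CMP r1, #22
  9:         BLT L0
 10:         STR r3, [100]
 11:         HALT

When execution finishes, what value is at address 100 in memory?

r3=3
r1=1
r2=100
r3=M[100]=5
r3=5^6=3
r2=100+4=104
r1=1+3=4
CMP r1, #22  (cmp 4,22)
BLT L0: taken
r3=M[104]=21
r3=21^6=19
r2=104+4=108
r1=4+3=7
CMP r1, #22  (cmp 7,22)
BLT L0: taken
r3=M[108]=-2
r3=(-2)^6=-8
r2=108+4=112
r1=7+3=10
CMP r1, #22  (cmp 10,22)
BLT L0: taken
r3=M[112]=-8
r3=(-8)^6=-2
r2=112+4=116
r1=10+3=13
CMP r1, #22  (cmp 13,22)
BLT L0: taken
r3=M[116]=7
r3=7^6=1
r2=116+4=120
r1=13+3=16
CMP r1, #22  (cmp 16,22)
BLT L0: taken
r3=M[120]=22
r3=22^6=16
r2=120+4=124
r1=16+3=19
CMP r1, #22  (cmp 19,22)
BLT L0: taken
r3=M[124]=28
r3=28^6=26
r2=124+4=128
r1=19+3=22
CMP r1, #22  (cmp 22,22)
BLT L0: not taken
STR r3, [100] → M[100]=26
halt.

26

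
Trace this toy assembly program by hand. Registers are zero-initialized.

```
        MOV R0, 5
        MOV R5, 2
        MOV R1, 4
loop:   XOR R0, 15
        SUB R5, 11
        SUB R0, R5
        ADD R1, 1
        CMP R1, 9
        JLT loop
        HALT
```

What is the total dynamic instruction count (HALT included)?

MOV R0, 5 → R0=5
MOV R5, 2 → R5=2
MOV R1, 4 → R1=4
XOR R0, 15 → R0=5^15=10
SUB R5, 11 → R5=2-11=-9
SUB R0, R5 → R0=10-(-9)=19
ADD R1, 1 → R1=4+1=5
CMP R1, 9  (cmp 5,9)
JLT loop: taken
XOR R0, 15 → R0=19^15=28
SUB R5, 11 → R5=(-9)-11=-20
SUB R0, R5 → R0=28-(-20)=48
ADD R1, 1 → R1=5+1=6
CMP R1, 9  (cmp 6,9)
JLT loop: taken
XOR R0, 15 → R0=48^15=63
SUB R5, 11 → R5=(-20)-11=-31
SUB R0, R5 → R0=63-(-31)=94
ADD R1, 1 → R1=6+1=7
CMP R1, 9  (cmp 7,9)
JLT loop: taken
XOR R0, 15 → R0=94^15=81
SUB R5, 11 → R5=(-31)-11=-42
SUB R0, R5 → R0=81-(-42)=123
ADD R1, 1 → R1=7+1=8
CMP R1, 9  (cmp 8,9)
JLT loop: taken
XOR R0, 15 → R0=123^15=116
SUB R5, 11 → R5=(-42)-11=-53
SUB R0, R5 → R0=116-(-53)=169
ADD R1, 1 → R1=8+1=9
CMP R1, 9  (cmp 9,9)
JLT loop: not taken
halt.
Total executed instructions: 34.

34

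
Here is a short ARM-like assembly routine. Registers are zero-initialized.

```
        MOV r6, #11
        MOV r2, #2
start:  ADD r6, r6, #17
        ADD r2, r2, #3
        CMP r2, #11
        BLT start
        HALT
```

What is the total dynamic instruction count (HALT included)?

r6=11
r2=2
r6=11+17=28
r2=2+3=5
CMP r2, #11  (cmp 5,11)
BLT start: taken
r6=28+17=45
r2=5+3=8
CMP r2, #11  (cmp 8,11)
BLT start: taken
r6=45+17=62
r2=8+3=11
CMP r2, #11  (cmp 11,11)
BLT start: not taken
halt.
Total executed instructions: 15.

15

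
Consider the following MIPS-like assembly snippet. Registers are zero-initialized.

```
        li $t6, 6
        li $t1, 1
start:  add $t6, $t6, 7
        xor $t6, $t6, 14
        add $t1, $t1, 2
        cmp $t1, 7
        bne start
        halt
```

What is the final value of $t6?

$t6=6
$t1=1
$t6=6+7=13
$t6=13^14=3
$t1=1+2=3
cmp $t1, 7  (cmp 3,7)
bne start: taken
$t6=3+7=10
$t6=10^14=4
$t1=3+2=5
cmp $t1, 7  (cmp 5,7)
bne start: taken
$t6=4+7=11
$t6=11^14=5
$t1=5+2=7
cmp $t1, 7  (cmp 7,7)
bne start: not taken
halt.

5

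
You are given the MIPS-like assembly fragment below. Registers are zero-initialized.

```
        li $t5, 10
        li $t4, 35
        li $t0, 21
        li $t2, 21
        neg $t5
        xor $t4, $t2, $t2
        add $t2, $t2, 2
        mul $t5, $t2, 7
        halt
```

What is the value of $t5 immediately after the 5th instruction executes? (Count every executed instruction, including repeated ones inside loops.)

after li $t5, 10: $t5=10
after li $t4, 35: $t4=35
after li $t0, 21: $t0=21
after li $t2, 21: $t2=21
after neg $t5: $t5=-(10)=-10
After step 5: $t5 = -10.

-10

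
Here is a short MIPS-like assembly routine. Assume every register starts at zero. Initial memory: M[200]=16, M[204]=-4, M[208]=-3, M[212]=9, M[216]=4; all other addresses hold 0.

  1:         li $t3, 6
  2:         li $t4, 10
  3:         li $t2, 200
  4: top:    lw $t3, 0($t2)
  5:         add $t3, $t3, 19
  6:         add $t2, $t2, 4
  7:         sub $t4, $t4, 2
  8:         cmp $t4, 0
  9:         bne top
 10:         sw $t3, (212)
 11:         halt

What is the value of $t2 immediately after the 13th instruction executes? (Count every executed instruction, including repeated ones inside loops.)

$t3=6
$t4=10
$t2=200
$t3=M[200]=16
$t3=16+19=35
$t2=200+4=204
$t4=10-2=8
cmp $t4, 0  (cmp 8,0)
bne top: taken
$t3=M[204]=-4
$t3=(-4)+19=15
$t2=204+4=208
$t4=8-2=6
After step 13: $t2 = 208.

208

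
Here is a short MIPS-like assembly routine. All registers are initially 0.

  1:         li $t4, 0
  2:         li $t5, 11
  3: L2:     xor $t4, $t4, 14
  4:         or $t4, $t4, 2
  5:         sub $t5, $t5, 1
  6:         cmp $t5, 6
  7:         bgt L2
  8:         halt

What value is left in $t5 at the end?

$t4=0
$t5=11
$t4=0^14=14
$t4=14|2=14
$t5=11-1=10
cmp $t5, 6  (cmp 10,6)
bgt L2: taken
$t4=14^14=0
$t4=0|2=2
$t5=10-1=9
cmp $t5, 6  (cmp 9,6)
bgt L2: taken
$t4=2^14=12
$t4=12|2=14
$t5=9-1=8
cmp $t5, 6  (cmp 8,6)
bgt L2: taken
$t4=14^14=0
$t4=0|2=2
$t5=8-1=7
cmp $t5, 6  (cmp 7,6)
bgt L2: taken
$t4=2^14=12
$t4=12|2=14
$t5=7-1=6
cmp $t5, 6  (cmp 6,6)
bgt L2: not taken
halt.

6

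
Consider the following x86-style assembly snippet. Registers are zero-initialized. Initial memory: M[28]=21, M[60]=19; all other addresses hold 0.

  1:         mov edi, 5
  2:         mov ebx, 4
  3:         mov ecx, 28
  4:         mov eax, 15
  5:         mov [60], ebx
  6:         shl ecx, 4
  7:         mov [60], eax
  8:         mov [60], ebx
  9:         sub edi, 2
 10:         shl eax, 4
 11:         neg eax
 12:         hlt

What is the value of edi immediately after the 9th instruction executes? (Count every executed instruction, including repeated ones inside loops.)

after mov edi, 5: edi=5
after mov ebx, 4: ebx=4
after mov ecx, 28: ecx=28
after mov eax, 15: eax=15
mov [60], ebx → M[60]=4
after shl ecx, 4: ecx=28<<4=448
mov [60], eax → M[60]=15
mov [60], ebx → M[60]=4
after sub edi, 2: edi=5-2=3
After step 9: edi = 3.

3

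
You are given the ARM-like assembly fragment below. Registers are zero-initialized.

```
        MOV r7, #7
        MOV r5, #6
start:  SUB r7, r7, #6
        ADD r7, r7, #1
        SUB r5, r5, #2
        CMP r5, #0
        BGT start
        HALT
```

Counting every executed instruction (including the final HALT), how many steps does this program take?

18

MOV r7, #7 → r7=7
MOV r5, #6 → r5=6
SUB r7, r7, #6 → r7=7-6=1
ADD r7, r7, #1 → r7=1+1=2
SUB r5, r5, #2 → r5=6-2=4
CMP r5, #0  (cmp 4,0)
BGT start: taken
SUB r7, r7, #6 → r7=2-6=-4
ADD r7, r7, #1 → r7=(-4)+1=-3
SUB r5, r5, #2 → r5=4-2=2
CMP r5, #0  (cmp 2,0)
BGT start: taken
SUB r7, r7, #6 → r7=(-3)-6=-9
ADD r7, r7, #1 → r7=(-9)+1=-8
SUB r5, r5, #2 → r5=2-2=0
CMP r5, #0  (cmp 0,0)
BGT start: not taken
halt.
Total executed instructions: 18.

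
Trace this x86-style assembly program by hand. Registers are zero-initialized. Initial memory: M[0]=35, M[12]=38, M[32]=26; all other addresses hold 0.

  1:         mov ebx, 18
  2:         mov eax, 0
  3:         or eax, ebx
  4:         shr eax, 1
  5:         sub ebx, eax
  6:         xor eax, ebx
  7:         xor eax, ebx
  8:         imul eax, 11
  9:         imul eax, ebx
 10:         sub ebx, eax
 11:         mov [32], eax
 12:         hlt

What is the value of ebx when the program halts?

-882

mov ebx, 18 → ebx=18
mov eax, 0 → eax=0
or eax, ebx → eax=0|18=18
shr eax, 1 → eax=18>>1=9
sub ebx, eax → ebx=18-9=9
xor eax, ebx → eax=9^9=0
xor eax, ebx → eax=0^9=9
imul eax, 11 → eax=9*11=99
imul eax, ebx → eax=99*9=891
sub ebx, eax → ebx=9-891=-882
mov [32], eax → M[32]=891
halt.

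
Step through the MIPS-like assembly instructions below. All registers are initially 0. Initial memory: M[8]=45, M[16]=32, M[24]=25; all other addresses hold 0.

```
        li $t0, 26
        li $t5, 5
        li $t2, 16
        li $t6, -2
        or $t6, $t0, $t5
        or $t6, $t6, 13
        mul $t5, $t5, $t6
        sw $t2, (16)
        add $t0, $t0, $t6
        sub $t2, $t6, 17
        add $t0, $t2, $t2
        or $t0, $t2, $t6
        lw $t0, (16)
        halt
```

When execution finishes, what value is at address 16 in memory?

after li $t0, 26: $t0=26
after li $t5, 5: $t5=5
after li $t2, 16: $t2=16
after li $t6, -2: $t6=-2
after or $t6, $t0, $t5: $t6=26|5=31
after or $t6, $t6, 13: $t6=31|13=31
after mul $t5, $t5, $t6: $t5=5*31=155
sw $t2, (16) → M[16]=16
after add $t0, $t0, $t6: $t0=26+31=57
after sub $t2, $t6, 17: $t2=31-17=14
after add $t0, $t2, $t2: $t0=14+14=28
after or $t0, $t2, $t6: $t0=14|31=31
after lw $t0, (16): $t0=M[16]=16
halt.

16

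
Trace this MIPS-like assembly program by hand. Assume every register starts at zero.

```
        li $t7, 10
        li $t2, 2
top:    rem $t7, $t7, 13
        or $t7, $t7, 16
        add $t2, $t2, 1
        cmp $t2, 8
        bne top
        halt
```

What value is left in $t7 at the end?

li $t7, 10 → $t7=10
li $t2, 2 → $t2=2
rem $t7, $t7, 13 → $t7=10%13=10
or $t7, $t7, 16 → $t7=10|16=26
add $t2, $t2, 1 → $t2=2+1=3
cmp $t2, 8  (cmp 3,8)
bne top: taken
rem $t7, $t7, 13 → $t7=26%13=0
or $t7, $t7, 16 → $t7=0|16=16
add $t2, $t2, 1 → $t2=3+1=4
cmp $t2, 8  (cmp 4,8)
bne top: taken
rem $t7, $t7, 13 → $t7=16%13=3
or $t7, $t7, 16 → $t7=3|16=19
add $t2, $t2, 1 → $t2=4+1=5
cmp $t2, 8  (cmp 5,8)
bne top: taken
rem $t7, $t7, 13 → $t7=19%13=6
or $t7, $t7, 16 → $t7=6|16=22
add $t2, $t2, 1 → $t2=5+1=6
cmp $t2, 8  (cmp 6,8)
bne top: taken
rem $t7, $t7, 13 → $t7=22%13=9
or $t7, $t7, 16 → $t7=9|16=25
add $t2, $t2, 1 → $t2=6+1=7
cmp $t2, 8  (cmp 7,8)
bne top: taken
rem $t7, $t7, 13 → $t7=25%13=12
or $t7, $t7, 16 → $t7=12|16=28
add $t2, $t2, 1 → $t2=7+1=8
cmp $t2, 8  (cmp 8,8)
bne top: not taken
halt.

28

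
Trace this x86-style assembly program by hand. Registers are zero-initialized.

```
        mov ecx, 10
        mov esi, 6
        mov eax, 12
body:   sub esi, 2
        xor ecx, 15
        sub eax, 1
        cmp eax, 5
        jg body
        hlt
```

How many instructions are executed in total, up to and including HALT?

after mov ecx, 10: ecx=10
after mov esi, 6: esi=6
after mov eax, 12: eax=12
after sub esi, 2: esi=6-2=4
after xor ecx, 15: ecx=10^15=5
after sub eax, 1: eax=12-1=11
cmp eax, 5  (cmp 11,5)
jg body: taken
after sub esi, 2: esi=4-2=2
after xor ecx, 15: ecx=5^15=10
after sub eax, 1: eax=11-1=10
cmp eax, 5  (cmp 10,5)
jg body: taken
after sub esi, 2: esi=2-2=0
after xor ecx, 15: ecx=10^15=5
after sub eax, 1: eax=10-1=9
cmp eax, 5  (cmp 9,5)
jg body: taken
after sub esi, 2: esi=0-2=-2
after xor ecx, 15: ecx=5^15=10
after sub eax, 1: eax=9-1=8
cmp eax, 5  (cmp 8,5)
jg body: taken
after sub esi, 2: esi=(-2)-2=-4
after xor ecx, 15: ecx=10^15=5
after sub eax, 1: eax=8-1=7
cmp eax, 5  (cmp 7,5)
jg body: taken
after sub esi, 2: esi=(-4)-2=-6
after xor ecx, 15: ecx=5^15=10
after sub eax, 1: eax=7-1=6
cmp eax, 5  (cmp 6,5)
jg body: taken
after sub esi, 2: esi=(-6)-2=-8
after xor ecx, 15: ecx=10^15=5
after sub eax, 1: eax=6-1=5
cmp eax, 5  (cmp 5,5)
jg body: not taken
halt.
Total executed instructions: 39.

39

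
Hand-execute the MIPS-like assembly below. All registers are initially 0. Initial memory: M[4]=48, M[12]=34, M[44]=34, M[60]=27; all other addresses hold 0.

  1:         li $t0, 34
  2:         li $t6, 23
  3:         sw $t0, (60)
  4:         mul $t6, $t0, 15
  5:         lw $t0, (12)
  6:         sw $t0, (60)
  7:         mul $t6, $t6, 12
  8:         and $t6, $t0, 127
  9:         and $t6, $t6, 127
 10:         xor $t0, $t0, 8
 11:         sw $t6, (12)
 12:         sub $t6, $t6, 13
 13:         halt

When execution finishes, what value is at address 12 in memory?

34

li $t0, 34 → $t0=34
li $t6, 23 → $t6=23
sw $t0, (60) → M[60]=34
mul $t6, $t0, 15 → $t6=34*15=510
lw $t0, (12) → $t0=M[12]=34
sw $t0, (60) → M[60]=34
mul $t6, $t6, 12 → $t6=510*12=6120
and $t6, $t0, 127 → $t6=34&127=34
and $t6, $t6, 127 → $t6=34&127=34
xor $t0, $t0, 8 → $t0=34^8=42
sw $t6, (12) → M[12]=34
sub $t6, $t6, 13 → $t6=34-13=21
halt.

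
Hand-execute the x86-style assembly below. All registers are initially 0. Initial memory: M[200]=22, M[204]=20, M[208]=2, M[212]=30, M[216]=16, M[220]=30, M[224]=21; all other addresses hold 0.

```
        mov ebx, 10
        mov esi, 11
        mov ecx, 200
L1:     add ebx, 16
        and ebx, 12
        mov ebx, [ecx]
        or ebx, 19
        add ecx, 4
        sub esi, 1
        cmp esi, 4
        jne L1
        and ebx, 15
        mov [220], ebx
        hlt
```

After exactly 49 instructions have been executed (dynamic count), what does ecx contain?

224

mov ebx, 10 → ebx=10
mov esi, 11 → esi=11
mov ecx, 200 → ecx=200
add ebx, 16 → ebx=10+16=26
and ebx, 12 → ebx=26&12=8
mov ebx, [ecx] → ebx=M[200]=22
or ebx, 19 → ebx=22|19=23
add ecx, 4 → ecx=200+4=204
sub esi, 1 → esi=11-1=10
cmp esi, 4  (cmp 10,4)
jne L1: taken
add ebx, 16 → ebx=23+16=39
and ebx, 12 → ebx=39&12=4
mov ebx, [ecx] → ebx=M[204]=20
or ebx, 19 → ebx=20|19=23
add ecx, 4 → ecx=204+4=208
sub esi, 1 → esi=10-1=9
cmp esi, 4  (cmp 9,4)
jne L1: taken
add ebx, 16 → ebx=23+16=39
and ebx, 12 → ebx=39&12=4
mov ebx, [ecx] → ebx=M[208]=2
or ebx, 19 → ebx=2|19=19
add ecx, 4 → ecx=208+4=212
sub esi, 1 → esi=9-1=8
cmp esi, 4  (cmp 8,4)
jne L1: taken
add ebx, 16 → ebx=19+16=35
and ebx, 12 → ebx=35&12=0
mov ebx, [ecx] → ebx=M[212]=30
or ebx, 19 → ebx=30|19=31
add ecx, 4 → ecx=212+4=216
sub esi, 1 → esi=8-1=7
cmp esi, 4  (cmp 7,4)
jne L1: taken
add ebx, 16 → ebx=31+16=47
and ebx, 12 → ebx=47&12=12
mov ebx, [ecx] → ebx=M[216]=16
or ebx, 19 → ebx=16|19=19
add ecx, 4 → ecx=216+4=220
sub esi, 1 → esi=7-1=6
cmp esi, 4  (cmp 6,4)
jne L1: taken
add ebx, 16 → ebx=19+16=35
and ebx, 12 → ebx=35&12=0
mov ebx, [ecx] → ebx=M[220]=30
or ebx, 19 → ebx=30|19=31
add ecx, 4 → ecx=220+4=224
sub esi, 1 → esi=6-1=5
After step 49: ecx = 224.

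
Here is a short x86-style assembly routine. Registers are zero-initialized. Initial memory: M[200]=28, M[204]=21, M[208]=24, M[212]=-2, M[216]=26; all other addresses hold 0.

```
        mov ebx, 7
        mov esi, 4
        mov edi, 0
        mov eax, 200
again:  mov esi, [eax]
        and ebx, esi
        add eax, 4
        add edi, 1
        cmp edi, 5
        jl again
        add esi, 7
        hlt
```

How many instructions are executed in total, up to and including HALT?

after mov ebx, 7: ebx=7
after mov esi, 4: esi=4
after mov edi, 0: edi=0
after mov eax, 200: eax=200
after mov esi, [eax]: esi=M[200]=28
after and ebx, esi: ebx=7&28=4
after add eax, 4: eax=200+4=204
after add edi, 1: edi=0+1=1
cmp edi, 5  (cmp 1,5)
jl again: taken
after mov esi, [eax]: esi=M[204]=21
after and ebx, esi: ebx=4&21=4
after add eax, 4: eax=204+4=208
after add edi, 1: edi=1+1=2
cmp edi, 5  (cmp 2,5)
jl again: taken
after mov esi, [eax]: esi=M[208]=24
after and ebx, esi: ebx=4&24=0
after add eax, 4: eax=208+4=212
after add edi, 1: edi=2+1=3
cmp edi, 5  (cmp 3,5)
jl again: taken
after mov esi, [eax]: esi=M[212]=-2
after and ebx, esi: ebx=0&(-2)=0
after add eax, 4: eax=212+4=216
after add edi, 1: edi=3+1=4
cmp edi, 5  (cmp 4,5)
jl again: taken
after mov esi, [eax]: esi=M[216]=26
after and ebx, esi: ebx=0&26=0
after add eax, 4: eax=216+4=220
after add edi, 1: edi=4+1=5
cmp edi, 5  (cmp 5,5)
jl again: not taken
after add esi, 7: esi=26+7=33
halt.
Total executed instructions: 36.

36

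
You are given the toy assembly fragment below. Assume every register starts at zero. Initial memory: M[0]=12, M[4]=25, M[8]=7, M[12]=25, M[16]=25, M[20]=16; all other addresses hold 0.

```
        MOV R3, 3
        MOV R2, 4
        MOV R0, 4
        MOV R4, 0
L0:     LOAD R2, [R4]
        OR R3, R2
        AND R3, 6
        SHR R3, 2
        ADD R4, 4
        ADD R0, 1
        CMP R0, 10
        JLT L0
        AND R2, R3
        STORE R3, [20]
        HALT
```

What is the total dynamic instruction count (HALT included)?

R3=3
R2=4
R0=4
R4=0
R2=M[0]=12
R3=3|12=15
R3=15&6=6
R3=6>>2=1
R4=0+4=4
R0=4+1=5
CMP R0, 10  (cmp 5,10)
JLT L0: taken
R2=M[4]=25
R3=1|25=25
R3=25&6=0
R3=0>>2=0
R4=4+4=8
R0=5+1=6
CMP R0, 10  (cmp 6,10)
JLT L0: taken
R2=M[8]=7
R3=0|7=7
R3=7&6=6
R3=6>>2=1
R4=8+4=12
R0=6+1=7
CMP R0, 10  (cmp 7,10)
JLT L0: taken
R2=M[12]=25
R3=1|25=25
R3=25&6=0
R3=0>>2=0
R4=12+4=16
R0=7+1=8
CMP R0, 10  (cmp 8,10)
JLT L0: taken
R2=M[16]=25
R3=0|25=25
R3=25&6=0
R3=0>>2=0
R4=16+4=20
R0=8+1=9
CMP R0, 10  (cmp 9,10)
JLT L0: taken
R2=M[20]=16
R3=0|16=16
R3=16&6=0
R3=0>>2=0
R4=20+4=24
R0=9+1=10
CMP R0, 10  (cmp 10,10)
JLT L0: not taken
R2=16&0=0
STORE R3, [20] → M[20]=0
halt.
Total executed instructions: 55.

55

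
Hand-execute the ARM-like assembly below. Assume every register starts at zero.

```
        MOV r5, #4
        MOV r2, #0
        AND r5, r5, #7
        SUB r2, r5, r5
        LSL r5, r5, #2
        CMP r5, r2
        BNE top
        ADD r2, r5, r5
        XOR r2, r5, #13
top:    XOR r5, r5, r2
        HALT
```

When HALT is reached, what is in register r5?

16

MOV r5, #4 → r5=4
MOV r2, #0 → r2=0
AND r5, r5, #7 → r5=4&7=4
SUB r2, r5, r5 → r2=4-4=0
LSL r5, r5, #2 → r5=4<<2=16
CMP r5, r2  (cmp 16,0)
BNE top: taken
XOR r5, r5, r2 → r5=16^0=16
halt.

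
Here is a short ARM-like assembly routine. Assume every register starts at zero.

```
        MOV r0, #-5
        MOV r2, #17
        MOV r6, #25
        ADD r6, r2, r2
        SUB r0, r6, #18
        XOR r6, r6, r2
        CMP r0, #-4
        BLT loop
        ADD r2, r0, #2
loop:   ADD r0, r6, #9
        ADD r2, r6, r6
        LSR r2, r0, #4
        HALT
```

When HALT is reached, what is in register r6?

51

after MOV r0, #-5: r0=-5
after MOV r2, #17: r2=17
after MOV r6, #25: r6=25
after ADD r6, r2, r2: r6=17+17=34
after SUB r0, r6, #18: r0=34-18=16
after XOR r6, r6, r2: r6=34^17=51
CMP r0, #-4  (cmp 16,-4)
BLT loop: not taken
after ADD r2, r0, #2: r2=16+2=18
after ADD r0, r6, #9: r0=51+9=60
after ADD r2, r6, r6: r2=51+51=102
after LSR r2, r0, #4: r2=60>>4=3
halt.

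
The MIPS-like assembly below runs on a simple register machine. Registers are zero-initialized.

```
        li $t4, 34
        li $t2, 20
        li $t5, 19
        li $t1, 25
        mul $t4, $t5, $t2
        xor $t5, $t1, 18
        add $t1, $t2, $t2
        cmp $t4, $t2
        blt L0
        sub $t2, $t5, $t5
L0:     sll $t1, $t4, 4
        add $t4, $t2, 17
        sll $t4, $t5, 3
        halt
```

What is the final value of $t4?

88

li $t4, 34 → $t4=34
li $t2, 20 → $t2=20
li $t5, 19 → $t5=19
li $t1, 25 → $t1=25
mul $t4, $t5, $t2 → $t4=19*20=380
xor $t5, $t1, 18 → $t5=25^18=11
add $t1, $t2, $t2 → $t1=20+20=40
cmp $t4, $t2  (cmp 380,20)
blt L0: not taken
sub $t2, $t5, $t5 → $t2=11-11=0
sll $t1, $t4, 4 → $t1=380<<4=6080
add $t4, $t2, 17 → $t4=0+17=17
sll $t4, $t5, 3 → $t4=11<<3=88
halt.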